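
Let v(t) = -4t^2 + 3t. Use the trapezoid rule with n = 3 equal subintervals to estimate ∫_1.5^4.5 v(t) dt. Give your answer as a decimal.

Δt = (4.5 − 1.5)/3 = 1.
v(1.5) = -4.5, v(2.5) = -17.5, v(3.5) = -38.5, v(4.5) = -67.5.
T_3 = (Δt/2)·[v(t_0) + 2v(t_1) + 2v(t_2) + v(t_3)].
Sum = -92.

-92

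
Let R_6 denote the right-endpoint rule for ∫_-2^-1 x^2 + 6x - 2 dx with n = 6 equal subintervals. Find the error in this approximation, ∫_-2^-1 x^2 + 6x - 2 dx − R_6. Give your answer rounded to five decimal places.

Exact integral: ∫_-2^-1 f(x) dx ≈ -8.6666667.
R_6 ≈ -8.4120370.
Error ≈ -8.6666667 − (-8.4120370) ≈ -0.25463.

-0.25463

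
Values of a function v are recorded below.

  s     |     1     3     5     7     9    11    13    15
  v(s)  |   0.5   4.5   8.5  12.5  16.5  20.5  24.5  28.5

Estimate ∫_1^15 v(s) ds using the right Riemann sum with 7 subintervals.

231

Δs = 2.
Sum = 2·[4.5 + 8.5 + 12.5 + 16.5 + 20.5 + 24.5 + 28.5] = 231.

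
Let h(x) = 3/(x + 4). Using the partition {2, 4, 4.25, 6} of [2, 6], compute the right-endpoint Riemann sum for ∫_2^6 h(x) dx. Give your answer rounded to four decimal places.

1.3659

Subinterval widths: 2, 0.25, 1.75.
Right endpoints: 4, 4.25, 6.
h(4) = 0.375, h(4.25) = 4/11, h(6) = 0.3.
Sum = Σ Δx_i · h(x_i).
Sum ≈ 1.3659.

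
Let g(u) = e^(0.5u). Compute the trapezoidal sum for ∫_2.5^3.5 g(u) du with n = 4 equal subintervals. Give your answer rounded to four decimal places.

4.5344

Δu = (3.5 − 2.5)/4 = 0.25.
g(2.5) ≈ 3.4903, g(2.75) ≈ 3.9551, g(3) ≈ 4.4817, g(3.25) ≈ 5.0784, g(3.5) ≈ 5.7546.
T_4 = (Δu/2)·[g(u_0) + 2g(u_1) + 2g(u_2) + 2g(u_3) + g(u_4)].
Sum ≈ 4.5344.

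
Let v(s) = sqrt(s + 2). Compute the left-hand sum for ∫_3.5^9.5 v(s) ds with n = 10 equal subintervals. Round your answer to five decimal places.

17.08408

Δs = (9.5 − 3.5)/10 = 0.6.
Left endpoints: 3.5, 4.1, 4.7, 5.3, 5.9, 6.5, 7.1, 7.7, 8.3, 8.9.
v(3.5) ≈ 2.34521, v(4.1) ≈ 2.46982, v(4.7) ≈ 2.58844, v(5.3) ≈ 2.70185, v(5.9) ≈ 2.81069, v(6.5) ≈ 2.91548, v(7.1) ≈ 3.01662, v(7.7) ≈ 3.11448, v(8.3) ≈ 3.20936, v(8.9) ≈ 3.30151.
Sum = Δs · [v(3.5) + v(4.1) + v(4.7) + ...].
Sum ≈ 17.08408.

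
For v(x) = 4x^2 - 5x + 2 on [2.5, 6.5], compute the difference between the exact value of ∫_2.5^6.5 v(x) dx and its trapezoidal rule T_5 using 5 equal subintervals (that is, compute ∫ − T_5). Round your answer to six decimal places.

-1.706667

Exact integral: ∫_2.5^6.5 v(x) dx ≈ 263.33333333.
T_5 = 265.04.
Error ≈ 263.33333333 − 265.04 ≈ -1.706667.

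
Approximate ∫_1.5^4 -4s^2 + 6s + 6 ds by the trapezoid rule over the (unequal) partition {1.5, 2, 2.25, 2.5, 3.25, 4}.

Subinterval widths: 0.5, 0.25, 0.25, 0.75, 0.75.
f(1.5) = 6, f(2) = 2, f(2.25) = -0.75, f(2.5) = -4, f(3.25) = -16.75, f(4) = -34.
On each subinterval the trapezoid contributes (Δs_i/2)·[f(s_{i-1}) + f(s_i)].
Sum = -25.25.

-25.25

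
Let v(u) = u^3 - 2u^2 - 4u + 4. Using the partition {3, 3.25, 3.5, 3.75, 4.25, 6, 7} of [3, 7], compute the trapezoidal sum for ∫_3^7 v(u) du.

320.46875

Subinterval widths: 0.25, 0.25, 0.25, 0.5, 1.75, 1.
v(3) = 1, v(3.25) = 4.203125, v(3.5) = 8.375, v(3.75) = 13.609375, v(4.25) = 27.640625, v(6) = 124, v(7) = 221.
On each subinterval the trapezoid contributes (Δu_i/2)·[v(u_{i-1}) + v(u_i)].
Sum = 320.46875.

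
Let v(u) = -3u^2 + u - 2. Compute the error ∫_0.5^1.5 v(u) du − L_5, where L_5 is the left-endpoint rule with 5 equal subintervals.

Exact integral: ∫_0.5^1.5 v(u) du = -4.25.
L_5 = -3.77.
Error = -4.25 − (-3.77) = -0.48.

-0.48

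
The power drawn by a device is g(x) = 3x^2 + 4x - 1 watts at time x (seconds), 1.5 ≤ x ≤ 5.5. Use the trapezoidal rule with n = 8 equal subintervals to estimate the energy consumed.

215.5

Δx = (5.5 − 1.5)/8 = 0.5.
g(1.5) = 11.75, g(2) = 19, g(2.5) = 27.75, g(3) = 38, g(3.5) = 49.75, g(4) = 63, g(4.5) = 77.75, g(5) = 94, g(5.5) = 111.75.
T_8 = (Δx/2)·[g(x_0) + 2g(x_1) + ... + 2g(x_{7}) + g(x_8)].
Sum = 215.5.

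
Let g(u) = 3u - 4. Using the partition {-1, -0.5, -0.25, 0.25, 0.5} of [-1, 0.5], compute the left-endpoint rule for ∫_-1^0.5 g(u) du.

-8.0625

Subinterval widths: 0.5, 0.25, 0.5, 0.25.
Left endpoints: -1, -0.5, -0.25, 0.25.
g(-1) = -7, g(-0.5) = -5.5, g(-0.25) = -4.75, g(0.25) = -3.25.
Sum = Σ Δu_i · g(u_i).
Sum = -8.0625.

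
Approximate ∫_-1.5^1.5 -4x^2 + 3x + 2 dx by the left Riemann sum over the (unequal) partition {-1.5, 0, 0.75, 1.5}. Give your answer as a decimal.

-14.25

Subinterval widths: 1.5, 0.75, 0.75.
Left endpoints: -1.5, 0, 0.75.
f(-1.5) = -11.5, f(0) = 2, f(0.75) = 2.
Sum = Σ Δx_i · f(x_i).
Sum = -14.25.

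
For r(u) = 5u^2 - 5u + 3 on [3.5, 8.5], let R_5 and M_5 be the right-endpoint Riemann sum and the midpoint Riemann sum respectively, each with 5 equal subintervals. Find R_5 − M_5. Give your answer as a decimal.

R_5 = 958.75.
M_5 = 815.
R_5 − M_5 = 143.75.

143.75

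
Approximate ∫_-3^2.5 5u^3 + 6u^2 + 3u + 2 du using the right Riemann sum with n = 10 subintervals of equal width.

Δu = (2.5 − (-3))/10 = 0.55.
Right endpoints: -2.45, -1.9, -1.35, -0.8, -0.25, 0.3, 0.85, 1.4, 1.95, 2.5.
f(-2.45) = -42.865625, f(-1.9) = -16.335, f(-1.35) = -3.416875, f(-0.8) = 0.88, f(-0.25) = 1.546875, f(0.3) = 3.575, f(0.85) = 11.955625, f(1.4) = 31.68, f(1.95) = 67.739375, f(2.5) = 125.125.
Sum = Δu · [f(-2.45) + f(-1.9) + f(-1.35) + ...].
Sum = 98.93640625.

98.93640625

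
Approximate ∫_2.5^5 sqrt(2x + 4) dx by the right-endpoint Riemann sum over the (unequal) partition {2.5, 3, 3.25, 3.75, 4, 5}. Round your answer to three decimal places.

8.694

Subinterval widths: 0.5, 0.25, 0.5, 0.25, 1.
Right endpoints: 3, 3.25, 3.75, 4, 5.
f(3) ≈ 3.162, f(3.25) ≈ 3.240, f(3.75) ≈ 3.391, f(4) ≈ 3.464, f(5) ≈ 3.742.
Sum = Σ Δx_i · f(x_i).
Sum ≈ 8.694.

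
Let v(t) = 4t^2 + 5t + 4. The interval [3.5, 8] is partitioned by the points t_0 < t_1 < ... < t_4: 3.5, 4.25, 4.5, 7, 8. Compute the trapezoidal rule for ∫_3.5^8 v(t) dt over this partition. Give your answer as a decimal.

784.25

Subinterval widths: 0.75, 0.25, 2.5, 1.
v(3.5) = 70.5, v(4.25) = 97.5, v(4.5) = 107.5, v(7) = 235, v(8) = 300.
On each subinterval the trapezoid contributes (Δt_i/2)·[v(t_{i-1}) + v(t_i)].
Sum = 784.25.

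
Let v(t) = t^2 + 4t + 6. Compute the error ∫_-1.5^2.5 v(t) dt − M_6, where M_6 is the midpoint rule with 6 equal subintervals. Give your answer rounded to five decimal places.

Exact integral: ∫_-1.5^2.5 v(t) dt ≈ 38.3333333.
M_6 ≈ 38.1851852.
Error ≈ 38.3333333 − 38.1851852 ≈ 0.14815.

0.14815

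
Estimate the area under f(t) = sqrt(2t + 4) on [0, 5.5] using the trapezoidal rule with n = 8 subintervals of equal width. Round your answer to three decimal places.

Δt = (5.5 − 0)/8 = 0.6875.
f(0) ≈ 2.000, f(0.6875) ≈ 2.318, f(1.375) ≈ 2.598, f(2.0625) ≈ 2.850, f(2.75) ≈ 3.082, f(3.4375) ≈ 3.298, f(4.125) ≈ 3.500, f(4.8125) ≈ 3.691, f(5.5) ≈ 3.873.
T_8 = (Δt/2)·[f(t_0) + 2f(t_1) + ... + 2f(t_{7}) + f(t_8)].
Sum ≈ 16.689.

16.689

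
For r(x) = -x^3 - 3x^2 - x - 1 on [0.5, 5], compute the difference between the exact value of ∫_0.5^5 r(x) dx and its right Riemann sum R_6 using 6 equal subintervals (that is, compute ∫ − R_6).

81.10546875

Exact integral: ∫_0.5^5 r(x) dx = -297.984375.
R_6 = -379.08984375.
Error = -297.984375 − (-379.08984375) = 81.10546875.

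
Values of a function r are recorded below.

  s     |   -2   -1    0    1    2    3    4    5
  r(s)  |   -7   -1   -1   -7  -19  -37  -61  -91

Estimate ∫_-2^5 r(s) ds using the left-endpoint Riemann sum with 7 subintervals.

Δs = 1.
Sum = 1·[(-7) + (-1) + (-1) + (-7) + (-19) + (-37) + (-61)] = -133.

-133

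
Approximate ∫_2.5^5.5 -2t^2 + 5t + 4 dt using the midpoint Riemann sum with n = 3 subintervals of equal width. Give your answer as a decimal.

-28

Δt = (5.5 − 2.5)/3 = 1.
Midpoints: 3, 4, 5.
f(3) = 1, f(4) = -8, f(5) = -21.
Sum = Δt · [f(3) + f(4) + f(5)].
Sum = -28.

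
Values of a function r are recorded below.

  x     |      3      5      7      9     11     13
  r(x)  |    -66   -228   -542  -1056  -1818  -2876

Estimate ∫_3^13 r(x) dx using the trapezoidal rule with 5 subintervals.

-10230

Δx = 2.
T_5 = (2/2)·[(-66) + 2·(-228) + 2·(-542) + 2·(-1056) + 2·(-1818) + (-2876)] = -10230.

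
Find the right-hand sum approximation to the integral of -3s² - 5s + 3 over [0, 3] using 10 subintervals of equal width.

Δs = (3 − 0)/10 = 0.3.
Right endpoints: 0.3, 0.6, 0.9, 1.2, 1.5, 1.8, 2.1, 2.4, 2.7, 3.
f(0.3) = 1.23, f(0.6) = -1.08, f(0.9) = -3.93, f(1.2) = -7.32, f(1.5) = -11.25, f(1.8) = -15.72, f(2.1) = -20.73, f(2.4) = -26.28, f(2.7) = -32.37, f(3) = -39.
Sum = Δs · [f(0.3) + f(0.6) + f(0.9) + ...].
Sum = -46.935.

-46.935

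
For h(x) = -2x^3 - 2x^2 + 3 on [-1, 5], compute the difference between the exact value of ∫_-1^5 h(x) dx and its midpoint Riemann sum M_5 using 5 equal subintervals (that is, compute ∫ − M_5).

Exact integral: ∫_-1^5 h(x) dx = -378.
M_5 = -367.92.
Error = -378 − (-367.92) = -10.08.

-10.08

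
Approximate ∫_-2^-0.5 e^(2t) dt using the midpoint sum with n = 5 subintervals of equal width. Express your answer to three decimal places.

Δt = (-0.5 − (-2))/5 = 0.3.
Midpoints: -1.85, -1.55, -1.25, -0.95, -0.65.
f(-1.85) ≈ 0.025, f(-1.55) ≈ 0.045, f(-1.25) ≈ 0.082, f(-0.95) ≈ 0.150, f(-0.65) ≈ 0.273.
Sum = Δt · [f(-1.85) + f(-1.55) + f(-1.25) + f(-0.95) + f(-0.65)].
Sum ≈ 0.172.

0.172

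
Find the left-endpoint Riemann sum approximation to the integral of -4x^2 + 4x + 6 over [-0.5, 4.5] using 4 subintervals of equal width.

-19.375

Δx = (4.5 − (-0.5))/4 = 1.25.
Left endpoints: -0.5, 0.75, 2, 3.25.
f(-0.5) = 3, f(0.75) = 6.75, f(2) = -2, f(3.25) = -23.25.
Sum = Δx · [f(-0.5) + f(0.75) + f(2) + f(3.25)].
Sum = -19.375.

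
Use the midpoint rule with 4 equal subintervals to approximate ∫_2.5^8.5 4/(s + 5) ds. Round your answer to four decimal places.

Δs = (8.5 − 2.5)/4 = 1.5.
Midpoints: 3.25, 4.75, 6.25, 7.75.
f(3.25) = 16/33, f(4.75) = 16/39, f(6.25) = 16/45, f(7.75) = 16/51.
Sum = Δs · [f(3.25) + f(4.75) + f(6.25) + f(7.75)].
Sum ≈ 2.3466.

2.3466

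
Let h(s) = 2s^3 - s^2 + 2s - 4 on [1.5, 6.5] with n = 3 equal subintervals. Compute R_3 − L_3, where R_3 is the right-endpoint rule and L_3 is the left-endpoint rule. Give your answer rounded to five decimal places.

R_3 ≈ 1299.9074074.
L_3 ≈ 445.7407407.
R_3 − L_3 ≈ 854.16667.

854.16667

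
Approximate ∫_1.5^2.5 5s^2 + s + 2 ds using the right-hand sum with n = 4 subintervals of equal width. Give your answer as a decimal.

27.09375

Δs = (2.5 − 1.5)/4 = 0.25.
Right endpoints: 1.75, 2, 2.25, 2.5.
f(1.75) = 19.0625, f(2) = 24, f(2.25) = 29.5625, f(2.5) = 35.75.
Sum = Δs · [f(1.75) + f(2) + f(2.25) + f(2.5)].
Sum = 27.09375.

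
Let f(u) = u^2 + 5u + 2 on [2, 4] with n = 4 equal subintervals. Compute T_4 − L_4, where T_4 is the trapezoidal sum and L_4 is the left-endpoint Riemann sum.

T_4 = 52.75.
L_4 = 47.25.
T_4 − L_4 = 5.5.

5.5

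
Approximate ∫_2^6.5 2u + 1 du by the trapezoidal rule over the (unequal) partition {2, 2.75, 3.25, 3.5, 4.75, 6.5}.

Subinterval widths: 0.75, 0.5, 0.25, 1.25, 1.75.
f(2) = 5, f(2.75) = 6.5, f(3.25) = 7.5, f(3.5) = 8, f(4.75) = 10.5, f(6.5) = 14.
On each subinterval the trapezoid contributes (Δu_i/2)·[f(u_{i-1}) + f(u_i)].
Sum = 42.75.

42.75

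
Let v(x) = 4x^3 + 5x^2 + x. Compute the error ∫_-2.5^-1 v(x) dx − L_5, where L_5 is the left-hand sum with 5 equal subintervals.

Exact integral: ∫_-2.5^-1 v(x) dx = -16.3125.
L_5 = -21.735.
Error = -16.3125 − (-21.735) = 5.4225.

5.4225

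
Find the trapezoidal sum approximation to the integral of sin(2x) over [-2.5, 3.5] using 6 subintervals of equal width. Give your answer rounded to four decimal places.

-0.1510

Δx = (3.5 − (-2.5))/6 = 1.
f(-2.5) ≈ 0.9589, f(-1.5) ≈ -0.1411, f(-0.5) ≈ -0.8415, f(0.5) ≈ 0.8415, f(1.5) ≈ 0.1411, f(2.5) ≈ -0.9589, f(3.5) ≈ 0.6570.
T_6 = (Δx/2)·[f(x_0) + 2f(x_1) + ... + 2f(x_{5}) + f(x_6)].
Sum ≈ -0.1510.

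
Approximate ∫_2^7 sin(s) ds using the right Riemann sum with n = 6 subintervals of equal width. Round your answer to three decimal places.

Δs = (7 − 2)/6 = 5/6.
Right endpoints: 17/6, 11/3, 4.5, 16/3, 37/6, 7.
f(17/6) ≈ 0.303, f(11/3) ≈ -0.501, f(4.5) ≈ -0.978, f(16/3) ≈ -0.813, f(37/6) ≈ -0.116, f(7) ≈ 0.657.
Sum = Δs · [f(17/6) + f(11/3) + f(4.5) + ...].
Sum ≈ -1.207.

-1.207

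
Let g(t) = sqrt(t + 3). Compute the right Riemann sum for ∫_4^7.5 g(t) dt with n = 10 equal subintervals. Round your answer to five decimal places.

Δt = (7.5 − 4)/10 = 0.35.
Right endpoints: 4.35, 4.7, 5.05, 5.4, 5.75, 6.1, 6.45, 6.8, 7.15, 7.5.
g(4.35) ≈ 2.71109, g(4.7) ≈ 2.77489, g(5.05) ≈ 2.83725, g(5.4) ≈ 2.89828, g(5.75) ≈ 2.95804, g(6.1) ≈ 3.01662, g(6.45) ≈ 3.07409, g(6.8) ≈ 3.13050, g(7.15) ≈ 3.18591, g(7.5) ≈ 3.24037.
Sum = Δt · [g(4.35) + g(4.7) + g(5.05) + ...].
Sum ≈ 10.43946.

10.43946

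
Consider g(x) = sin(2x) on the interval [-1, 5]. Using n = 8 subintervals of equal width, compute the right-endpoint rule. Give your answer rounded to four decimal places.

Δx = (5 − (-1))/8 = 0.75.
Right endpoints: -0.25, 0.5, 1.25, 2, 2.75, 3.5, 4.25, 5.
g(-0.25) ≈ -0.4794, g(0.5) ≈ 0.8415, g(1.25) ≈ 0.5985, g(2) ≈ -0.7568, g(2.75) ≈ -0.7055, g(3.5) ≈ 0.6570, g(4.25) ≈ 0.7985, g(5) ≈ -0.5440.
Sum = Δx · [g(-0.25) + g(0.5) + g(1.25) + ...].
Sum ≈ 0.3072.

0.3072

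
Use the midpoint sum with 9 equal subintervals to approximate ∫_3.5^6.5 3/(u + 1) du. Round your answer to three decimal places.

Δu = (6.5 − 3.5)/9 = 1/3.
Midpoints: 11/3, 4, 13/3, 14/3, 5, 16/3, 17/3, 6, 19/3.
f(11/3) = 9/14, f(4) = 0.6, f(13/3) = 0.5625, f(14/3) = 9/17, f(5) = 0.5, f(16/3) = 9/19, f(17/3) = 0.45, f(6) = 3/7, f(19/3) = 9/22.
Sum = Δu · [f(11/3) + f(4) + f(13/3) + ...].
Sum ≈ 1.532.

1.532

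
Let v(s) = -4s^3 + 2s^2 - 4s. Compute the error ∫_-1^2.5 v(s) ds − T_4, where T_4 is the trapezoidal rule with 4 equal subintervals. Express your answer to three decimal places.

3.126

Exact integral: ∫_-1^2.5 v(s) ds ≈ -37.47917.
T_4 = -40.60546875.
Error ≈ -37.47917 − (-40.60546875) ≈ 3.126.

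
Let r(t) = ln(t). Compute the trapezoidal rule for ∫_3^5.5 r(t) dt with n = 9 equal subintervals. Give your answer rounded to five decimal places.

Δt = (5.5 − 3)/9 = 5/18.
r(3) ≈ 1.09861, r(59/18) ≈ 1.18717, r(32/9) ≈ 1.26851, r(23/6) ≈ 1.34373, r(37/9) ≈ 1.41369, r(79/18) ≈ 1.47908, r(14/3) ≈ 1.54045, r(89/18) ≈ 1.59826, r(47/9) ≈ 1.65292, r(5.5) ≈ 1.70475.
T_9 = (Δt/2)·[r(t_0) + 2r(t_1) + ... + 2r(t_{8}) + r(t_9)].
Sum ≈ 3.57930.

3.57930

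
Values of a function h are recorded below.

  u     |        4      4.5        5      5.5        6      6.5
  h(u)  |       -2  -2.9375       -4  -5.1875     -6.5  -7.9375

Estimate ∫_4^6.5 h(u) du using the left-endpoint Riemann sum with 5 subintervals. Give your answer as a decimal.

Δu = 0.5.
Sum = 0.5·[(-2) + (-2.9375) + (-4) + (-5.1875) + (-6.5)] = -10.3125.

-10.3125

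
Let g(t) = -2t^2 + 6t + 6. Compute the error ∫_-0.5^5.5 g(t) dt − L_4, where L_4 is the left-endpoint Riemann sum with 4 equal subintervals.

-13.5

Exact integral: ∫_-0.5^5.5 g(t) dt = 15.
L_4 = 28.5.
Error = 15 − 28.5 = -13.5.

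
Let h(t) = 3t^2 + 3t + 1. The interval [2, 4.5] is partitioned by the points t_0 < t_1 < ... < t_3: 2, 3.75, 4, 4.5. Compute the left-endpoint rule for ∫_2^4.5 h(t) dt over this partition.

77.359375

Subinterval widths: 1.75, 0.25, 0.5.
Left endpoints: 2, 3.75, 4.
h(2) = 19, h(3.75) = 54.4375, h(4) = 61.
Sum = Σ Δt_i · h(t_i).
Sum = 77.359375.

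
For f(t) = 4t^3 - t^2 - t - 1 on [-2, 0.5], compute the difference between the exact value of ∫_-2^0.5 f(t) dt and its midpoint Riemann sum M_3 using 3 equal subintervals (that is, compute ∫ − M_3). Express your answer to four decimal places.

-1.4468

Exact integral: ∫_-2^0.5 f(t) dt ≈ -19.270833.
M_3 ≈ -17.824074.
Error ≈ -19.270833 − (-17.824074) ≈ -1.4468.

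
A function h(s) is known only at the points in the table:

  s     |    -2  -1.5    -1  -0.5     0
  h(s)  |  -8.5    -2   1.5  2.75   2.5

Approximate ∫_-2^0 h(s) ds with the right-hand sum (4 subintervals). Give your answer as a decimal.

2.375

Δs = 0.5.
Sum = 0.5·[(-2) + 1.5 + 2.75 + 2.5] = 2.375.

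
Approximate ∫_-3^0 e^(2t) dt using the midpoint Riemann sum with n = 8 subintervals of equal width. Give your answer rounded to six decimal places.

Δt = (0 − (-3))/8 = 0.375.
Midpoints: -2.8125, -2.4375, -2.0625, -1.6875, -1.3125, -0.9375, -0.5625, -0.1875.
f(-2.8125) ≈ 0.003607, f(-2.4375) ≈ 0.007635, f(-2.0625) ≈ 0.016163, f(-1.6875) ≈ 0.034218, f(-1.3125) ≈ 0.072440, f(-0.9375) ≈ 0.153355, f(-0.5625) ≈ 0.324652, f(-0.1875) ≈ 0.687289.
Sum = Δt · [f(-2.8125) + f(-2.4375) + f(-2.0625) + ...].
Sum ≈ 0.487260.

0.487260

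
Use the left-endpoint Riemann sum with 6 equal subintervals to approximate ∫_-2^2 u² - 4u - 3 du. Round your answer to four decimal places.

Δu = (2 − (-2))/6 = 2/3.
Left endpoints: -2, -4/3, -2/3, 0, 2/3, 4/3.
f(-2) = 9, f(-4/3) = 37/9, f(-2/3) = 1/9, f(0) = -3, f(2/3) = -47/9, f(4/3) = -59/9.
Sum = Δu · [f(-2) + f(-4/3) + f(-2/3) + ...].
Sum ≈ -1.0370.

-1.0370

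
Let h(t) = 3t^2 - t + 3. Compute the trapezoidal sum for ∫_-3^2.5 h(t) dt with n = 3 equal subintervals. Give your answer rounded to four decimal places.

69.7431

Δt = (2.5 − (-3))/3 = 11/6.
h(-3) = 33, h(-7/6) = 8.25, h(2/3) = 11/3, h(2.5) = 19.25.
T_3 = (Δt/2)·[h(t_0) + 2h(t_1) + 2h(t_2) + h(t_3)].
Sum ≈ 69.7431.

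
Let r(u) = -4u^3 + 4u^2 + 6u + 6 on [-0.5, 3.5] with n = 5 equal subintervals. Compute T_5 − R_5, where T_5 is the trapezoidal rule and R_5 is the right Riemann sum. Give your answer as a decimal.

T_5 = -38.64.
R_5 = -78.64.
T_5 − R_5 = 40.

40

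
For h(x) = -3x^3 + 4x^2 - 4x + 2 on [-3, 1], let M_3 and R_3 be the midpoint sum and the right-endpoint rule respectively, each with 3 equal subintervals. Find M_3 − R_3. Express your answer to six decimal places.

64.888889

M_3 ≈ 113.62962963.
R_3 ≈ 48.74074074.
M_3 − R_3 ≈ 64.888889.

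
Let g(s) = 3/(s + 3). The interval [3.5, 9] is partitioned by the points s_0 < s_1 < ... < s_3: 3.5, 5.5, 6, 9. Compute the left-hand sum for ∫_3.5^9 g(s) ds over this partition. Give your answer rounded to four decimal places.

Subinterval widths: 2, 0.5, 3.
Left endpoints: 3.5, 5.5, 6.
g(3.5) = 6/13, g(5.5) = 6/17, g(6) = 1/3.
Sum = Σ Δs_i · g(s_i).
Sum ≈ 2.0995.

2.0995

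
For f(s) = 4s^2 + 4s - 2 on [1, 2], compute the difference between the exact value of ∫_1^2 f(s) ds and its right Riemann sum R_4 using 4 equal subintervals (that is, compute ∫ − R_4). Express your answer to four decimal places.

Exact integral: ∫_1^2 f(s) ds ≈ 13.333333.
R_4 = 15.375.
Error ≈ 13.333333 − 15.375 ≈ -2.0417.

-2.0417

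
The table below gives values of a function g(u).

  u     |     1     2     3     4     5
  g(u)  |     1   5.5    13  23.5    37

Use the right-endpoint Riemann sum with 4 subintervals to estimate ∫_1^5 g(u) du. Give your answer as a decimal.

Δu = 1.
Sum = 1·[5.5 + 13 + 23.5 + 37] = 79.

79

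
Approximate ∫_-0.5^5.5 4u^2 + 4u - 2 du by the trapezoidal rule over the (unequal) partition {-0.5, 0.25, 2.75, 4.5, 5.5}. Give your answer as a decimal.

Subinterval widths: 0.75, 2.5, 1.75, 1.
f(-0.5) = -3, f(0.25) = -0.75, f(2.75) = 39.25, f(4.5) = 97, f(5.5) = 141.
On each subinterval the trapezoid contributes (Δu_i/2)·[f(u_{i-1}) + f(u_i)].
Sum = 284.9375.

284.9375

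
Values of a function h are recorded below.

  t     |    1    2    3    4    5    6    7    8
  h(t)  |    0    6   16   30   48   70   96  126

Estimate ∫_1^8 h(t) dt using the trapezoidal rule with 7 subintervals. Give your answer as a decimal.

329

Δt = 1.
T_7 = (1/2)·[0 + 2·6 + 2·16 + 2·30 + 2·48 + 2·70 + 2·96 + 126] = 329.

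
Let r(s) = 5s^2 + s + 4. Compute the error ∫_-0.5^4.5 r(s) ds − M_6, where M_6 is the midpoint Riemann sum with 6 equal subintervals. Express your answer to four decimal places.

1.4468

Exact integral: ∫_-0.5^4.5 r(s) ds ≈ 182.083333.
M_6 ≈ 180.636574.
Error ≈ 182.083333 − 180.636574 ≈ 1.4468.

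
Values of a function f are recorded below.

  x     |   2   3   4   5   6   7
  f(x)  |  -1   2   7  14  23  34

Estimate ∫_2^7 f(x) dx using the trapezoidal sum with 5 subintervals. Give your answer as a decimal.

Δx = 1.
T_5 = (1/2)·[(-1) + 2·2 + 2·7 + 2·14 + 2·23 + 34] = 62.5.

62.5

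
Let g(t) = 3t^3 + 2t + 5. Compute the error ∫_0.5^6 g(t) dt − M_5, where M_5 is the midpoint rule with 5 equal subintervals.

Exact integral: ∫_0.5^6 g(t) dt = 1035.203125.
M_5 = 1018.9815625.
Error = 1035.203125 − 1018.9815625 = 16.2215625.

16.2215625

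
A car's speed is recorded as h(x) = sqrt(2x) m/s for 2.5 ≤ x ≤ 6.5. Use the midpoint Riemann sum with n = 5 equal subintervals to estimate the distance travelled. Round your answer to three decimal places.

Δx = (6.5 − 2.5)/5 = 0.8.
Midpoints: 2.9, 3.7, 4.5, 5.3, 6.1.
h(2.9) ≈ 2.408, h(3.7) ≈ 2.720, h(4.5) ≈ 3.000, h(5.3) ≈ 3.256, h(6.1) ≈ 3.493.
Sum = Δx · [h(2.9) + h(3.7) + h(4.5) + h(5.3) + h(6.1)].
Sum ≈ 11.902.

11.902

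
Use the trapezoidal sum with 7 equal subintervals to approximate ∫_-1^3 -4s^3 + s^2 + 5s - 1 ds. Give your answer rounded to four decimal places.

Δs = (3 − (-1))/7 = 4/7.
f(-1) = -1, f(-3/7) = -907/343, f(1/7) = -95/343, f(5/7) = 557/343, f(9/7) = -487/343, f(13/7) = -4763/343, f(17/7) = -13807/343, f(3) = -85.
T_7 = (Δs/2)·[f(s_0) + 2f(s_1) + ... + 2f(s_{6}) + f(s_7)].
Sum ≈ -57.0612.

-57.0612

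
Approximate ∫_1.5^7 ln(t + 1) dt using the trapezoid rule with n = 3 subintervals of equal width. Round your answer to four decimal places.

8.7695

Δt = (7 − 1.5)/3 = 11/6.
f(1.5) ≈ 0.9163, f(10/3) ≈ 1.4663, f(31/6) ≈ 1.8192, f(7) ≈ 2.0794.
T_3 = (Δt/2)·[f(t_0) + 2f(t_1) + 2f(t_2) + f(t_3)].
Sum ≈ 8.7695.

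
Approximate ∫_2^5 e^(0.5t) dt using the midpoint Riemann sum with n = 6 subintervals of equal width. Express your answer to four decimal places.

18.8792

Δt = (5 − 2)/6 = 0.5.
Midpoints: 2.25, 2.75, 3.25, 3.75, 4.25, 4.75.
f(2.25) ≈ 3.0802, f(2.75) ≈ 3.9551, f(3.25) ≈ 5.0784, f(3.75) ≈ 6.5208, f(4.25) ≈ 8.3729, f(4.75) ≈ 10.7510.
Sum = Δt · [f(2.25) + f(2.75) + f(3.25) + ...].
Sum ≈ 18.8792.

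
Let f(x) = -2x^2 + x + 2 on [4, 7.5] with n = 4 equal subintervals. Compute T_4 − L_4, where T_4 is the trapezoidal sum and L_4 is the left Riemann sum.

-33.6875

T_4 = -212.3515625.
L_4 = -178.6640625.
T_4 − L_4 = -33.6875.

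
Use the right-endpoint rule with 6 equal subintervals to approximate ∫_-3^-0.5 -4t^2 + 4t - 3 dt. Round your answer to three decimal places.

-51.748

Δt = (-0.5 − (-3))/6 = 5/12.
Right endpoints: -31/12, -13/6, -1.75, -4/3, -11/12, -0.5.
f(-31/12) = -1441/36, f(-13/6) = -274/9, f(-1.75) = -22.25, f(-4/3) = -139/9, f(-11/12) = -361/36, f(-0.5) = -6.
Sum = Δt · [f(-31/12) + f(-13/6) + f(-1.75) + ...].
Sum ≈ -51.748.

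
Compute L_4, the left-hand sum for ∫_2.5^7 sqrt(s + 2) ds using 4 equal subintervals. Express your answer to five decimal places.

Δs = (7 − 2.5)/4 = 1.125.
Left endpoints: 2.5, 3.625, 4.75, 5.875.
f(2.5) ≈ 2.12132, f(3.625) ≈ 2.37171, f(4.75) ≈ 2.59808, f(5.875) ≈ 2.80624.
Sum = Δs · [f(2.5) + f(3.625) + f(4.75) + f(5.875)].
Sum ≈ 11.13452.

11.13452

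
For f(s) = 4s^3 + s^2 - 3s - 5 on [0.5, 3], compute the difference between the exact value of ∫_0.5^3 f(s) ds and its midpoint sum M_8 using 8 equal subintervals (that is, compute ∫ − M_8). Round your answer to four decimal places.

0.4476

Exact integral: ∫_0.5^3 f(s) ds ≈ 64.270833.
M_8 ≈ 63.823242.
Error ≈ 64.270833 − 63.823242 ≈ 0.4476.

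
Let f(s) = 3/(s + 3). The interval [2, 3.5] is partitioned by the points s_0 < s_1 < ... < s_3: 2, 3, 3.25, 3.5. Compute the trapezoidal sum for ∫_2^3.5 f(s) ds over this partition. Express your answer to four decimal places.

0.7902

Subinterval widths: 1, 0.25, 0.25.
f(2) = 0.6, f(3) = 0.5, f(3.25) = 0.48, f(3.5) = 6/13.
On each subinterval the trapezoid contributes (Δs_i/2)·[f(s_{i-1}) + f(s_i)].
Sum ≈ 0.7902.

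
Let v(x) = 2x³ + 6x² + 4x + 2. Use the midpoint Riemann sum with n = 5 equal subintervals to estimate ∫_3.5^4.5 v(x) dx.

244.4

Δx = (4.5 − 3.5)/5 = 0.2.
Midpoints: 3.6, 3.8, 4, 4.2, 4.4.
v(3.6) = 187.472, v(3.8) = 213.584, v(4) = 242, v(4.2) = 272.816, v(4.4) = 306.128.
Sum = Δx · [v(3.6) + v(3.8) + v(4) + v(4.2) + v(4.4)].
Sum = 244.4.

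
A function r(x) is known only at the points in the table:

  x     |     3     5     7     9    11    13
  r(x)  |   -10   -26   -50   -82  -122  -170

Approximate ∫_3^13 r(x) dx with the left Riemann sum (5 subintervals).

Δx = 2.
Sum = 2·[(-10) + (-26) + (-50) + (-82) + (-122)] = -580.

-580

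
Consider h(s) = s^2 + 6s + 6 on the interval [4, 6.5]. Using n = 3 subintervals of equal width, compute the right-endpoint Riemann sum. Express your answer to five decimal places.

Δs = (6.5 − 4)/3 = 5/6.
Right endpoints: 29/6, 17/3, 6.5.
h(29/6) = 2101/36, h(17/3) = 649/9, h(6.5) = 87.25.
Sum = Δs · [h(29/6) + h(17/3) + h(6.5)].
Sum ≈ 181.43519.

181.43519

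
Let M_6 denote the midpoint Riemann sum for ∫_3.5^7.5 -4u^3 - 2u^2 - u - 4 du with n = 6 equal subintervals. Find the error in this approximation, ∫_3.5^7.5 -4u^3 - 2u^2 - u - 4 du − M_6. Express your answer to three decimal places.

Exact integral: ∫_3.5^7.5 f(u) du ≈ -3304.66667.
M_6 ≈ -3294.59259.
Error ≈ -3304.66667 − (-3294.59259) ≈ -10.074.

-10.074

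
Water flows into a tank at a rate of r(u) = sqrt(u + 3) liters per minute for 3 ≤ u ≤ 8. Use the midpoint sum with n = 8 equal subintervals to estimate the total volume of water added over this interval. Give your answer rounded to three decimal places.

14.525

Δu = (8 − 3)/8 = 0.625.
Midpoints: 3.3125, 3.9375, 4.5625, 5.1875, 5.8125, 6.4375, 7.0625, 7.6875.
r(3.3125) ≈ 2.512, r(3.9375) ≈ 2.634, r(4.5625) ≈ 2.750, r(5.1875) ≈ 2.861, r(5.8125) ≈ 2.969, r(6.4375) ≈ 3.072, r(7.0625) ≈ 3.172, r(7.6875) ≈ 3.269.
Sum = Δu · [r(3.3125) + r(3.9375) + r(4.5625) + ...].
Sum ≈ 14.525.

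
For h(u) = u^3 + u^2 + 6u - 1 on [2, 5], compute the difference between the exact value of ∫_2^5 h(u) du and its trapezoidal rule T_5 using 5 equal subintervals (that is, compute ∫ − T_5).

-2.07

Exact integral: ∫_2^5 h(u) du = 251.25.
T_5 = 253.32.
Error = 251.25 − 253.32 = -2.07.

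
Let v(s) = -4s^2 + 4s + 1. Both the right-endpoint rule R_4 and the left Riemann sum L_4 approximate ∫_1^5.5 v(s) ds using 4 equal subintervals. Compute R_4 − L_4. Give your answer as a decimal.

R_4 = -216.984375.
L_4 = -105.609375.
R_4 − L_4 = -111.375.

-111.375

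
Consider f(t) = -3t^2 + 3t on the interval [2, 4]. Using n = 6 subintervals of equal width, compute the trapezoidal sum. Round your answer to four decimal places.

-38.1111

Δt = (4 − 2)/6 = 1/3.
f(2) = -6, f(7/3) = -28/3, f(8/3) = -40/3, f(3) = -18, f(10/3) = -70/3, f(11/3) = -88/3, f(4) = -36.
T_6 = (Δt/2)·[f(t_0) + 2f(t_1) + ... + 2f(t_{5}) + f(t_6)].
Sum ≈ -38.1111.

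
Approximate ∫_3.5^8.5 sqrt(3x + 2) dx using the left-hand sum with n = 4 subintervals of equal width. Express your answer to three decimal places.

21.140

Δx = (8.5 − 3.5)/4 = 1.25.
Left endpoints: 3.5, 4.75, 6, 7.25.
f(3.5) ≈ 3.536, f(4.75) ≈ 4.031, f(6) ≈ 4.472, f(7.25) ≈ 4.873.
Sum = Δx · [f(3.5) + f(4.75) + f(6) + f(7.25)].
Sum ≈ 21.140.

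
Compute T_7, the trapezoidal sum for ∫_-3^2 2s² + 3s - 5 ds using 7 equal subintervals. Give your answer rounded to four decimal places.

Δs = (2 − (-3))/7 = 5/7.
f(-3) = 4, f(-16/7) = -69/49, f(-11/7) = -234/49, f(-6/7) = -299/49, f(-1/7) = -264/49, f(4/7) = -129/49, f(9/7) = 106/49, f(2) = 9.
T_7 = (Δs/2)·[f(s_0) + 2f(s_1) + ... + 2f(s_{6}) + f(s_7)].
Sum ≈ -8.3163.

-8.3163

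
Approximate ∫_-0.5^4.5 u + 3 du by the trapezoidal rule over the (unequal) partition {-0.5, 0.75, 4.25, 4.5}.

Subinterval widths: 1.25, 3.5, 0.25.
f(-0.5) = 2.5, f(0.75) = 3.75, f(4.25) = 7.25, f(4.5) = 7.5.
On each subinterval the trapezoid contributes (Δu_i/2)·[f(u_{i-1}) + f(u_i)].
Sum = 25.

25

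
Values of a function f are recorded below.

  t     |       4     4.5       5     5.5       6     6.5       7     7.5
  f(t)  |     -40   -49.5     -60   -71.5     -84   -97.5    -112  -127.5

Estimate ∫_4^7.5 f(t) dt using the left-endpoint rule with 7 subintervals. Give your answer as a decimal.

Δt = 0.5.
Sum = 0.5·[(-40) + (-49.5) + (-60) + (-71.5) + (-84) + (-97.5) + (-112)] = -257.25.

-257.25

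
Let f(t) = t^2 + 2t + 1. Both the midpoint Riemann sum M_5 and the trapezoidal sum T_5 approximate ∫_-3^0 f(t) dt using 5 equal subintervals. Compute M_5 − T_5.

M_5 = 2.91.
T_5 = 3.18.
M_5 − T_5 = -0.27.

-0.27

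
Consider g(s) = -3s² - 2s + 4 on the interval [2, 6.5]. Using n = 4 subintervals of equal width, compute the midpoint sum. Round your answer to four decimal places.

Δs = (6.5 − 2)/4 = 1.125.
Midpoints: 2.5625, 3.6875, 4.8125, 5.9375.
g(2.5625) = -20.82421875, g(3.6875) = -44.16796875, g(4.8125) = -75.10546875, g(5.9375) = -113.63671875.
Sum = Δs · [g(2.5625) + g(3.6875) + g(4.8125) + g(5.9375)].
Sum ≈ -285.4512.

-285.4512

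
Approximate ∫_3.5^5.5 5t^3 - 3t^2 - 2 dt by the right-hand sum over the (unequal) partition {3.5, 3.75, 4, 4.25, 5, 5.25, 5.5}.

959.76953125

Subinterval widths: 0.25, 0.25, 0.25, 0.75, 0.25, 0.25.
Right endpoints: 3.75, 4, 4.25, 5, 5.25, 5.5.
f(3.75) = 219.484375, f(4) = 270, f(4.25) = 327.640625, f(5) = 548, f(5.25) = 638.828125, f(5.5) = 739.125.
Sum = Σ Δt_i · f(t_i).
Sum = 959.76953125.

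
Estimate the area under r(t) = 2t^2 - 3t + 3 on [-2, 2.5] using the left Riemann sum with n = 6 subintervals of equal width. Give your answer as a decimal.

Δt = (2.5 − (-2))/6 = 0.75.
Left endpoints: -2, -1.25, -0.5, 0.25, 1, 1.75.
r(-2) = 17, r(-1.25) = 9.875, r(-0.5) = 5, r(0.25) = 2.375, r(1) = 2, r(1.75) = 3.875.
Sum = Δt · [r(-2) + r(-1.25) + r(-0.5) + ...].
Sum = 30.09375.

30.09375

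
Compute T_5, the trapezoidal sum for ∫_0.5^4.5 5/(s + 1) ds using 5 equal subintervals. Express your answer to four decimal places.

6.6031

Δs = (4.5 − 0.5)/5 = 0.8.
f(0.5) = 10/3, f(1.3) = 50/23, f(2.1) = 50/31, f(2.9) = 50/39, f(3.7) = 50/47, f(4.5) = 10/11.
T_5 = (Δs/2)·[f(s_0) + 2f(s_1) + ... + 2f(s_{4}) + f(s_5)].
Sum ≈ 6.6031.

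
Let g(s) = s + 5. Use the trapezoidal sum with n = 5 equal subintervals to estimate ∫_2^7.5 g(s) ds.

Δs = (7.5 − 2)/5 = 1.1.
g(2) = 7, g(3.1) = 8.1, g(4.2) = 9.2, g(5.3) = 10.3, g(6.4) = 11.4, g(7.5) = 12.5.
T_5 = (Δs/2)·[g(s_0) + 2g(s_1) + ... + 2g(s_{4}) + g(s_5)].
Sum = 53.625.

53.625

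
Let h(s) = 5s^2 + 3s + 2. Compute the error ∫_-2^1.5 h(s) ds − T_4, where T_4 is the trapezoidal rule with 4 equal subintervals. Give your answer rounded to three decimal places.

Exact integral: ∫_-2^1.5 h(s) ds ≈ 23.33333.
T_4 = 25.56640625.
Error ≈ 23.33333 − 25.56640625 ≈ -2.233.

-2.233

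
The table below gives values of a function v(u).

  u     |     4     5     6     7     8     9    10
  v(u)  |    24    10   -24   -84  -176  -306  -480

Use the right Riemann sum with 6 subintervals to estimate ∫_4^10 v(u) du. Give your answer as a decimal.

-1060

Δu = 1.
Sum = 1·[10 + (-24) + (-84) + (-176) + (-306) + (-480)] = -1060.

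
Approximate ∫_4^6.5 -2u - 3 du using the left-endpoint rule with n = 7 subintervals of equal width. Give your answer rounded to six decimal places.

Δu = (6.5 − 4)/7 = 5/14.
Left endpoints: 4, 61/14, 33/7, 71/14, 38/7, 81/14, 43/7.
f(4) = -11, f(61/14) = -82/7, f(33/7) = -87/7, f(71/14) = -92/7, f(38/7) = -97/7, f(81/14) = -102/7, f(43/7) = -107/7.
Sum = Δu · [f(4) + f(61/14) + f(33/7) + ...].
Sum ≈ -32.857143.

-32.857143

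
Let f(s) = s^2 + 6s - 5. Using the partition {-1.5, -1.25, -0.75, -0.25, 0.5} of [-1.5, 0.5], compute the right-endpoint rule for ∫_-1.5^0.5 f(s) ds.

-11.734375

Subinterval widths: 0.25, 0.5, 0.5, 0.75.
Right endpoints: -1.25, -0.75, -0.25, 0.5.
f(-1.25) = -10.9375, f(-0.75) = -8.9375, f(-0.25) = -6.4375, f(0.5) = -1.75.
Sum = Σ Δs_i · f(s_i).
Sum = -11.734375.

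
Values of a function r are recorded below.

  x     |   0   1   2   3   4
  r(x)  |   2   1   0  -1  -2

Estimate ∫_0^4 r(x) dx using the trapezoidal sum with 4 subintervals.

Δx = 1.
T_4 = (1/2)·[2 + 2·1 + 2·0 + 2·(-1) + (-2)] = 0.

0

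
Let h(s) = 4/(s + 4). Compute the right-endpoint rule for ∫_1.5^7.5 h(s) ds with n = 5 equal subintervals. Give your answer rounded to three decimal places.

Δs = (7.5 − 1.5)/5 = 1.2.
Right endpoints: 2.7, 3.9, 5.1, 6.3, 7.5.
h(2.7) = 40/67, h(3.9) = 40/79, h(5.1) = 40/91, h(6.3) = 40/103, h(7.5) = 8/23.
Sum = Δs · [h(2.7) + h(3.9) + h(5.1) + h(6.3) + h(7.5)].
Sum ≈ 2.735.

2.735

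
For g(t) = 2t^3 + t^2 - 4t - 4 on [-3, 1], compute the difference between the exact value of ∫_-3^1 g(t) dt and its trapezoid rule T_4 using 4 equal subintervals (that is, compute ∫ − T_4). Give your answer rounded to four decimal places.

3.3333

Exact integral: ∫_-3^1 g(t) dt ≈ -30.666667.
T_4 = -34.
Error ≈ -30.666667 − (-34) ≈ 3.3333.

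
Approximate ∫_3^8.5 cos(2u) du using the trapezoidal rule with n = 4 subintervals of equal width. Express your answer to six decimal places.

Δu = (8.5 − 3)/4 = 1.375.
f(3) ≈ 0.960170, f(4.375) ≈ -0.780846, f(5.75) ≈ 0.483305, f(7.125) ≈ -0.112594, f(8.5) ≈ -0.275163.
T_4 = (Δu/2)·[f(u_0) + 2f(u_1) + 2f(u_2) + 2f(u_3) + f(u_4)].
Sum ≈ -0.092993.

-0.092993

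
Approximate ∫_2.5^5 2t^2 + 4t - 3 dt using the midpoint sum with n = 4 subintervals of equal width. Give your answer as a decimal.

102.75390625

Δt = (5 − 2.5)/4 = 0.625.
Midpoints: 2.8125, 3.4375, 4.0625, 4.6875.
f(2.8125) = 24.0703125, f(3.4375) = 34.3828125, f(4.0625) = 46.2578125, f(4.6875) = 59.6953125.
Sum = Δt · [f(2.8125) + f(3.4375) + f(4.0625) + f(4.6875)].
Sum = 102.75390625.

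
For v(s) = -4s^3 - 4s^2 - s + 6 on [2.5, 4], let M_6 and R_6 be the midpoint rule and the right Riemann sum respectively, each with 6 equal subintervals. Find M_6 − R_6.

M_6 = -276.9765625.
R_6 = -307.234375.
M_6 − R_6 = 30.2578125.

30.2578125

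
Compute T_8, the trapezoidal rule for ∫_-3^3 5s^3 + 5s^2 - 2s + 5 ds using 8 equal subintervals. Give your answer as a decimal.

Δs = (3 − (-3))/8 = 0.75.
f(-3) = -79, f(-2.25) = -22.140625, f(-1.5) = 2.375, f(-0.75) = 7.203125, f(0) = 5, f(0.75) = 8.421875, f(1.5) = 30.125, f(2.25) = 82.765625, f(3) = 179.
T_8 = (Δs/2)·[f(s_0) + 2f(s_1) + ... + 2f(s_{7}) + f(s_8)].
Sum = 122.8125.

122.8125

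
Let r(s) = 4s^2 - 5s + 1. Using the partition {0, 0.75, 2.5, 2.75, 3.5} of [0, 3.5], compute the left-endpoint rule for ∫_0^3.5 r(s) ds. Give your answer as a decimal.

16.375

Subinterval widths: 0.75, 1.75, 0.25, 0.75.
Left endpoints: 0, 0.75, 2.5, 2.75.
r(0) = 1, r(0.75) = -0.5, r(2.5) = 13.5, r(2.75) = 17.5.
Sum = Σ Δs_i · r(s_i).
Sum = 16.375.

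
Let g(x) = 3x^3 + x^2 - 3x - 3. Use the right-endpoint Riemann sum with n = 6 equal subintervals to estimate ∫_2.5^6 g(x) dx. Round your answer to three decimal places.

Δx = (6 − 2.5)/6 = 7/12.
Right endpoints: 37/12, 11/3, 4.25, 29/6, 65/12, 6.
g(37/12) = 49073/576, g(11/3) = 442/3, g(4.25) = 232.609375, g(29/6) = 24811/72, g(65/12) = 93479/192, g(6) = 663.
Sum = Δx · [g(37/12) + g(11/3) + g(4.25) + ...].
Sum ≈ 1143.103.

1143.103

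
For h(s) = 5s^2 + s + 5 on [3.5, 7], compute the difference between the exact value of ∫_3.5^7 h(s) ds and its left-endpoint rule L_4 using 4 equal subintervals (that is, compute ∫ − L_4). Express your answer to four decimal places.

79.6888

Exact integral: ∫_3.5^7 h(s) ds ≈ 536.083333.
L_4 = 456.39453125.
Error ≈ 536.083333 − 456.39453125 ≈ 79.6888.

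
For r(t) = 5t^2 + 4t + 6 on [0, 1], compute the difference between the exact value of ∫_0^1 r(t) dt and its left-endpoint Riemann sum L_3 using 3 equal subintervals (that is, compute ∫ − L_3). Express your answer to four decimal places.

Exact integral: ∫_0^1 r(t) dt ≈ 9.666667.
L_3 ≈ 8.259259.
Error ≈ 9.666667 − 8.259259 ≈ 1.4074.

1.4074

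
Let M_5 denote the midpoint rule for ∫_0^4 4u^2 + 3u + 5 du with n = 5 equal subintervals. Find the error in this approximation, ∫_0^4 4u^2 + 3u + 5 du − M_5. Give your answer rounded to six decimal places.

0.853333

Exact integral: ∫_0^4 f(u) du ≈ 129.33333333.
M_5 = 128.48.
Error ≈ 129.33333333 − 128.48 ≈ 0.853333.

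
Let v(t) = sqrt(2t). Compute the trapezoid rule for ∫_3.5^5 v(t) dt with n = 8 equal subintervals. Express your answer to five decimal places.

4.36732

Δt = (5 − 3.5)/8 = 0.1875.
v(3.5) ≈ 2.64575, v(3.6875) ≈ 2.71570, v(3.875) ≈ 2.78388, v(4.0625) ≈ 2.85044, v(4.25) ≈ 2.91548, v(4.4375) ≈ 2.97909, v(4.625) ≈ 3.04138, v(4.8125) ≈ 3.10242, v(5) ≈ 3.16228.
T_8 = (Δt/2)·[v(t_0) + 2v(t_1) + ... + 2v(t_{7}) + v(t_8)].
Sum ≈ 4.36732.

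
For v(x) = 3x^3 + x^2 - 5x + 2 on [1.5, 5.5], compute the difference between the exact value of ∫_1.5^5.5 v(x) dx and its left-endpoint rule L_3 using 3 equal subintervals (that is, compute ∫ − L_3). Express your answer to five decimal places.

Exact integral: ∫_1.5^5.5 v(x) dx ≈ 674.8333333.
L_3 ≈ 382.0185185.
Error ≈ 674.8333333 − 382.0185185 ≈ 292.81481.

292.81481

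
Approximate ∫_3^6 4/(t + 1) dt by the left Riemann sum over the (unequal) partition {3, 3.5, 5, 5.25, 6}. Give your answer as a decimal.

2.48

Subinterval widths: 0.5, 1.5, 0.25, 0.75.
Left endpoints: 3, 3.5, 5, 5.25.
f(3) = 1, f(3.5) = 8/9, f(5) = 2/3, f(5.25) = 0.64.
Sum = Σ Δt_i · f(t_i).
Sum = 2.48.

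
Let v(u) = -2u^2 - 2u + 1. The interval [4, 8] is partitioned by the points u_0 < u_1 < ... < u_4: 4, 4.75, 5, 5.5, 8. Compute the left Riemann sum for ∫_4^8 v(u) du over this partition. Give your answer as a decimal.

-248.40625

Subinterval widths: 0.75, 0.25, 0.5, 2.5.
Left endpoints: 4, 4.75, 5, 5.5.
v(4) = -39, v(4.75) = -53.625, v(5) = -59, v(5.5) = -70.5.
Sum = Σ Δu_i · v(u_i).
Sum = -248.40625.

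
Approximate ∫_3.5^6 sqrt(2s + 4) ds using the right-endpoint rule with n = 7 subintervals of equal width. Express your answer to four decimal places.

Δs = (6 − 3.5)/7 = 5/14.
Right endpoints: 27/7, 59/14, 32/7, 69/14, 37/7, 79/14, 6.
f(27/7) ≈ 3.4226, f(59/14) ≈ 3.5254, f(32/7) ≈ 3.6253, f(69/14) ≈ 3.7225, f(37/7) ≈ 3.8173, f(79/14) ≈ 3.9097, f(6) ≈ 4.0000.
Sum = Δs · [f(27/7) + f(59/14) + f(32/7) + ...].
Sum ≈ 9.2939.

9.2939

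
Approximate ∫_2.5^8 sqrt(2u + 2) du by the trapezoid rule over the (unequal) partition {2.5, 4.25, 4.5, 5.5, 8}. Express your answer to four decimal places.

19.2413

Subinterval widths: 1.75, 0.25, 1, 2.5.
f(2.5) ≈ 2.6458, f(4.25) ≈ 3.2404, f(4.5) ≈ 3.3166, f(5.5) ≈ 3.6056, f(8) ≈ 4.2426.
On each subinterval the trapezoid contributes (Δu_i/2)·[f(u_{i-1}) + f(u_i)].
Sum ≈ 19.2413.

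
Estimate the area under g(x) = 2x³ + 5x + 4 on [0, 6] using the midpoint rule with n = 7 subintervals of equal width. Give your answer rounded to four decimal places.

Δx = (6 − 0)/7 = 6/7.
Midpoints: 3/7, 9/7, 15/7, 3, 27/7, 33/7, 39/7.
g(3/7) = 2161/343, g(9/7) = 5035/343, g(15/7) = 11797/343, g(3) = 73, g(27/7) = 47353/343, g(33/7) = 81331/343, g(39/7) = 129565/343.
Sum = Δx · [g(3/7) + g(9/7) + g(15/7) + ...].
Sum ≈ 755.3878.

755.3878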